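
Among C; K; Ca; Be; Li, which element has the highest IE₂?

The second ionization energy removes an electron from the +1 ion. For each element: C⁺ still has 3 valence electrons; K⁺ is the bare [Ar] core; Ca⁺ still has 1 valence electron; Be⁺ still has 1 valence electron; Li⁺ is the bare [He] core.
Core electrons are held far more tightly than valence electrons, so K and Li top the IE_2 order.
Valence configurations: C⁺ [He]2s²2p¹, Ca⁺ [Ar]4s¹, Be⁺ [He]2s¹.
Approximate IE_2 values (kJ/mol): C 2353, K 3052, Ca 1145, Be 1757, Li 7298.
Putting it together, IE_2: Ca < Be < C < K < Li.

Li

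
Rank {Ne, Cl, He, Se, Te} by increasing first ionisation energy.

He is in period 1, group 18; Ne is in period 2, group 18; Cl is in period 3, group 17; Se is in period 4, group 16; Te is in period 5, group 16.
Removing the outermost electron gets harder across a period and easier down a group.
Here both period and group differ, so the two effects have to be weighed against each other.
Se > Te: Se sits above Te in group 16, so the down-group effect alone puts Se higher.
Cl > Se: relative to Se, both the across-period and down-group shifts push Cl's first ionization energy up.
Ne > Cl: both effects reinforce here, so Ne is clearly the higher of the two.
He > Ne: He sits above Ne in group 18, so the down-group effect alone puts He higher.
Tabulated first ionization energy (kJ/mol): He 2372, Ne 2081, Cl 1251, Se 941, Te 869.
So from lowest to highest: Te < Se < Cl < Ne < He.

Te < Se < Cl < Ne < He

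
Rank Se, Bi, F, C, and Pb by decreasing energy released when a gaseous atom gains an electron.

F, Se, C, Bi, Pb

Atoms with high Z_eff and room in the valence shell (especially the halogens) have the most exothermic electron affinities.
Here both period and group differ, so the two effects have to be weighed against each other.
Bi > Pb: both are in period 6; the period trend gives Bi the larger value.
C > Bi: the two effects oppose for this pair; the down-group effect wins (122 vs 91 kJ/mol).
Se > C: period and group pull opposite ways; the across-period shift dominates (195 vs 122 kJ/mol).
F > Se: relative to Se, both the across-period and down-group shifts push F's electron affinity up.
Tabulated electron affinity (kJ/mol): C 122, F 328, Se 195, Pb 35, Bi 91.
So from highest to lowest: F > Se > C > Bi > Pb.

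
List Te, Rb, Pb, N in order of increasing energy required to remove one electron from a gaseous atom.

N is in period 2, group 15; Rb is in period 5, group 1; Te is in period 5, group 16; Pb is in period 6, group 14.
Removing the outermost electron gets harder across a period and easier down a group.
These span different periods and groups, so the two trends combine.
Pb > Rb: the two effects oppose for this pair; the across-period effect wins (716 vs 403 kJ/mol).
Te > Pb: relative to Pb, both the across-period and down-group shifts push Te's first ionization energy up.
N > Te: the two effects oppose for this pair; the down-group effect wins (1402 vs 869 kJ/mol).
For reference (kJ/mol): N 1402, Rb 403, Te 869, Pb 716.
So from lowest to highest: Rb < Pb < Te < N.

Rb < Pb < Te < N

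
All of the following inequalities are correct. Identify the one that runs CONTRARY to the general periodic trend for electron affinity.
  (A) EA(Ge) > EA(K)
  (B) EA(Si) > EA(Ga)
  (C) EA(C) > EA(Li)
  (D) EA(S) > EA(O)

(D)

The general trend: electron affinity increases across a period and decreases down a group.
(A) Ge (period 4, group 14) vs K (period 4, group 1): the stated order agrees with the simple trend.
(B) Si (period 3, group 14) vs Ga (period 4, group 13): the stated order agrees with the simple trend.
(C) C (period 2, group 14) vs Li (period 2, group 1): the stated order agrees with the simple trend.
(D) S (period 3, group 16) vs O (period 2, group 16): the stated order contradicts the simple trend.
The exception is (D): the compact 2p subshell of O repels the added electron more than S's larger 3p does.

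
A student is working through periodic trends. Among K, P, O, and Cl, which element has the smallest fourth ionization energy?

The fourth ionization energy removes an electron from the +3 ion. For each element: K³⁺ is already 2 electrons into the core; P³⁺ still has 2 valence electrons; O³⁺ still has 3 valence electrons; Cl³⁺ still has 4 valence electrons.
Usually core removal costs more than valence removal, but here the competition is close: a tightly held n=2 valence electron can cost more to remove than an n=3 core electron, so the actual values have to decide it.
Valence configurations: P³⁺ [Ne]3s², O³⁺ [He]2s²2p¹, Cl³⁺ [Ne]3s²3p².
Approximate IE_4 values (kJ/mol): K 5877, P 4964, O 7469, Cl 5159.
So the fourth ionization energies run P < Cl < K < O.

P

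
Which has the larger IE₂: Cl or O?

O

IE_2 is the cost of taking one more electron from the +1 cation: Cl⁺ still has 6 valence electrons; O⁺ still has 5 valence electrons.
All are still removing valence electrons, so compare the +1 ions as you would atoms: IE_2 generally rises across a period (higher Z_eff) and falls down a group (larger shell), subject to the usual subshell exceptions.
Valence configurations: Cl⁺ [Ne]3s²3p⁴, O⁺ [He]2s²2p³.
The numbers (kJ/mol): Cl 2298, O 3388.
Putting it together, IE_2: Cl < O.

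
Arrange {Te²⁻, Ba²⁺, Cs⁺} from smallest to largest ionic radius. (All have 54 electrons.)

All of these have 54 electrons, so size is governed by nuclear charge alone: the more protons, the stronger the pull on the same electron cloud, and the smaller the ion.
Nuclear charges: Ba²⁺ (Z=56), Cs⁺ (Z=55), Te²⁻ (Z=52).
Smallest to largest: Ba²⁺ < Cs⁺ < Te²⁻.

Ba²⁺ < Cs⁺ < Te²⁻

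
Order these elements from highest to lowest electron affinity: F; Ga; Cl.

Cl > F > Ga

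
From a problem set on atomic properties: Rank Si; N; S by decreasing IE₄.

The fourth ionization energy removes an electron from the +3 ion. For each element: Si³⁺ still has 1 valence electron; N³⁺ still has 2 valence electrons; S³⁺ still has 3 valence electrons.
All are still removing valence electrons, so compare the +3 ions as you would atoms: IE_4 generally rises across a period (higher Z_eff) and falls down a group (larger shell), subject to the usual subshell exceptions.
Valence configurations: Si³⁺ [Ne]3s¹, N³⁺ [He]2s², S³⁺ [Ne]3s²3p¹.
Tabulated IE_4 (kJ/mol): Si 4356, N 7475, S 4556.
Putting it together, IE_4: Si < S < N.

N > S > Si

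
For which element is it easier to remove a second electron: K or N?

N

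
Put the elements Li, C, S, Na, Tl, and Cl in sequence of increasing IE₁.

Na, Li, Tl, S, C, Cl

Li is in period 2, group 1; C is in period 2, group 14; Na is in period 3, group 1; S is in period 3, group 16; Cl is in period 3, group 17; Tl is in period 6, group 13.
Across a period the outer electron is held more tightly (higher IE₁); down a group it sits in a higher shell, more shielded, and comes off more easily.
Here both period and group differ, so the two effects have to be weighed against each other.
Li > Na: Li sits above Na in group 1, so the down-group effect alone puts Li higher.
Tl > Li: the two effects oppose for this pair; the across-period effect wins (589 vs 520 kJ/mol).
S > Tl: both effects reinforce here, so S is clearly the higher of the two.
C > S: the two effects oppose for this pair; the down-group effect wins (1086 vs 1000 kJ/mol).
Cl > C: period and group pull opposite ways; the across-period shift dominates (1251 vs 1086 kJ/mol).
Approximate values (kJ/mol): Li 520, C 1086, Na 496, S 1000, Cl 1251, Tl 589.
So from lowest to highest: Na < Li < Tl < S < C < Cl.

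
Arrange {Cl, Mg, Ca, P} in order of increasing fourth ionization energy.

P, Cl, Ca, Mg

After 3 electrons have been removed, what remains? Cl³⁺ still has 4 valence electrons; Mg³⁺ is already 1 electron into the core; Ca³⁺ is already 1 electron into the core; P³⁺ still has 2 valence electrons.
Breaking into a closed-shell core is much more expensive than removing a leftover valence electron — Ca and Mg have the largest IE_4 here.
Valence configurations: Cl³⁺ [Ne]3s²3p², P³⁺ [Ne]3s².
Tabulated IE_4 (kJ/mol): Cl 5159, Mg 10543, Ca 6491, P 4964.
Putting it together, IE_4: P < Cl < Ca < Mg.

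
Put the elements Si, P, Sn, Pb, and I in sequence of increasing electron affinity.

Pb < P < Sn < Si < I

Si is in period 3, group 14; P is in period 3, group 15; Sn is in period 5, group 14; I is in period 5, group 17; Pb is in period 6, group 14.
Atoms with high Z_eff and room in the valence shell (especially the halogens) have the most exothermic electron affinities.
Here both period and group differ, so the two effects have to be weighed against each other.
P > Pb: relative to Pb, both the across-period and down-group shifts push P's electron affinity up.
Sn > P: this pair runs against the simple trend — see the exception note.
Si > Sn: Si sits above Sn in group 14, so the down-group effect alone puts Si higher.
I > Si: the two effects oppose for this pair; the across-period effect wins (295 vs 134 kJ/mol).
Note the exception: Sn has a higher electron affinity than P, contrary to the simple trend — adding an electron to P's half-filled np³ subshell costs electron-pairing energy.
Note the exception: Si has a higher electron affinity than P, contrary to the simple trend — adding an electron to P's half-filled 3p³ is unfavourable, so Si (3p²) has the more exothermic EA.
Approximate values (kJ/mol): Si 134, P 72, Sn 107, I 295, Pb 35.
So from lowest to highest: Pb < P < Sn < Si < I.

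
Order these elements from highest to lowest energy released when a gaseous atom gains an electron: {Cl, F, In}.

Cl, F, In

F is in period 2, group 17; Cl is in period 3, group 17; In is in period 5, group 13.
Adding an electron releases more energy for atoms nearer the top right (short of the noble gases).
Neither a single period nor a single group — weigh both effects.
F > In: both effects reinforce here, so F is clearly the higher of the two.
Cl > F: this pair runs against the simple trend — see the exception note.
Note the exception: Cl has a higher electron affinity than F, contrary to the simple trend — F's small 2p subshell makes the incoming electron feel strong e⁻–e⁻ repulsion, so Cl actually releases more energy on gaining an electron.
Tabulated electron affinity (kJ/mol): F 328, Cl 349, In 29.
So from highest to lowest: Cl > F > In.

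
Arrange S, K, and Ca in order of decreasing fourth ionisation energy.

The fourth ionization energy removes an electron from the +3 ion. For each element: S³⁺ still has 3 valence electrons; K³⁺ is already 2 electrons into the core; Ca³⁺ is already 1 electron into the core.
Breaking into a closed-shell core is much more expensive than removing a leftover valence electron — K and Ca have the largest IE_4 here.
Approximate IE_4 values (kJ/mol): S 4556, K 5877, Ca 6491.
Putting it together, IE_4: S < K < Ca.

Ca, K, S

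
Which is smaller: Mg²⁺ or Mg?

Mg²⁺

Forming Mg²⁺ removes 2 electrons from Mg. Fewer electrons for the same nuclear charge means less shielding and a higher Z_eff on the remaining electrons, and for main-group metals the entire outer shell is lost.
A cation is smaller than its parent atom: Mg²⁺ < Mg.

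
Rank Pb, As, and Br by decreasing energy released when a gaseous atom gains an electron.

Br > As > Pb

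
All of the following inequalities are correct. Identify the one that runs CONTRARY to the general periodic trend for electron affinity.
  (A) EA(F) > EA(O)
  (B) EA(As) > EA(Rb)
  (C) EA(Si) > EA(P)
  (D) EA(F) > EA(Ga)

(C)

The general trend: electron affinity increases across a period and decreases down a group.
(A) F (period 2, group 17) vs O (period 2, group 16): the stated order agrees with the simple trend.
(B) As (period 4, group 15) vs Rb (period 5, group 1): the stated order agrees with the simple trend.
(C) Si (period 3, group 14) vs P (period 3, group 15): the stated order contradicts the simple trend.
(D) F (period 2, group 17) vs Ga (period 4, group 13): the stated order agrees with the simple trend.
The exception is (C): adding an electron to P's half-filled 3p³ is unfavourable, so Si (3p²) has the more exothermic EA.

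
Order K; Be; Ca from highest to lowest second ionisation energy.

The second ionization energy removes an electron from the +1 ion. For each element: K⁺ is the bare [Ar] core; Be⁺ still has 1 valence electron; Ca⁺ still has 1 valence electron.
Breaking into a closed-shell core is much more expensive than removing a leftover valence electron — K has the largest IE_2 here.
Valence configurations: Be⁺ [He]2s¹, Ca⁺ [Ar]4s¹.
Tabulated IE_2 (kJ/mol): K 3052, Be 1757, Ca 1145.
So the second ionization energies run Ca < Be < K.

K > Be > Ca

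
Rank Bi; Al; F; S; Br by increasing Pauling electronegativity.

Al < Bi < S < Br < F

F is in period 2, group 17; Al is in period 3, group 13; S is in period 3, group 16; Br is in period 4, group 17; Bi is in period 6, group 15.
EN rises left→right (higher Z_eff, smaller atoms) and falls top→bottom (larger, more shielded atoms).
Here both period and group differ, so the two effects have to be weighed against each other.
Bi > Al: the two effects oppose for this pair; the across-period effect wins (2.02 vs 1.61).
S > Bi: both effects reinforce here, so S is clearly the higher of the two.
Br > S: period and group pull opposite ways; the across-period shift dominates (2.96 vs 2.58).
F > Br: F sits above Br in group 17, so the down-group effect alone puts F higher.
For reference (Pauling): F 3.98, Al 1.61, S 2.58, Br 2.96, Bi 2.02.
So from lowest to highest: Al < Bi < S < Br < F.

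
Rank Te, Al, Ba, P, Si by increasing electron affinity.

Ba < Al < P < Si < Te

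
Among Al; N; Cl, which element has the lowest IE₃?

After 2 electrons have been removed, what remains? Al²⁺ still has 1 valence electron; N²⁺ still has 3 valence electrons; Cl²⁺ still has 5 valence electrons.
All are still removing valence electrons, so compare the +2 ions as you would atoms: IE_3 generally rises across a period (higher Z_eff) and falls down a group (larger shell), subject to the usual subshell exceptions.
Valence configurations: Al²⁺ [Ne]3s¹, N²⁺ [He]2s²2p¹, Cl²⁺ [Ne]3s²3p³.
Tabulated IE_3 (kJ/mol): Al 2745, N 4578, Cl 3822.
Hence IE_3: Al < Cl < N.

Al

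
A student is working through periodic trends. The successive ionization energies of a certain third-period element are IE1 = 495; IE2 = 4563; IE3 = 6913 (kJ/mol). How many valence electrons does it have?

1

Look for the largest jump between consecutive ionization energies: IE2/IE1 ≈ 9.2, far larger than any earlier ratio.
That jump marks the point where a core electron is being removed. So the atom has 1 valence electron.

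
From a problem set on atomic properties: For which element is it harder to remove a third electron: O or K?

O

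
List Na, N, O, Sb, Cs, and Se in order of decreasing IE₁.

N is in period 2, group 15; O is in period 2, group 16; Na is in period 3, group 1; Se is in period 4, group 16; Sb is in period 5, group 15; Cs is in period 6, group 1.
IE₁ increases left→right with effective nuclear charge and decreases top→bottom as the valence shell moves farther out.
Here both period and group differ, so the two effects have to be weighed against each other.
Na > Cs: Na sits above Cs in group 1, so the down-group effect alone puts Na higher.
Sb > Na: period and group pull opposite ways; the across-period shift dominates (831 vs 496 kJ/mol).
Se > Sb: relative to Sb, both the across-period and down-group shifts push Se's first ionization energy up.
O > Se: O sits above Se in group 16, so the down-group effect alone puts O higher.
N > O: this pair runs against the simple trend — see the exception note.
Note the exception: N has a higher first ionization energy than O, contrary to the simple trend — pairing an electron in O's 2p⁴ costs repulsion energy, so O ionizes more easily than half-filled N (2p³).
Tabulated first ionization energy (kJ/mol): N 1402, O 1314, Na 496, Se 941, Sb 831, Cs 376.
So from highest to lowest: N > O > Se > Sb > Na > Cs.

N > O > Se > Sb > Na > Cs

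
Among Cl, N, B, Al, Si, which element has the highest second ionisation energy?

Consider each +1 ion: Cl⁺ still has 6 valence electrons; N⁺ still has 4 valence electrons; B⁺ still has 2 valence electrons; Al⁺ still has 2 valence electrons; Si⁺ still has 3 valence electrons.
All are still removing valence electrons, so compare the +1 ions as you would atoms: IE_2 generally rises across a period (higher Z_eff) and falls down a group (larger shell), subject to the usual subshell exceptions.
Valence configurations: Cl⁺ [Ne]3s²3p⁴, N⁺ [He]2s²2p², B⁺ [He]2s², Al⁺ [Ne]3s², Si⁺ [Ne]3s²3p¹.
Si⁺ loses a lone 3p electron whereas Al⁺ must break into a filled 3s² pair, so IE_2(Al) > IE_2(Si) even though Si has the higher nuclear charge.
Tabulated IE_2 (kJ/mol): Cl 2298, N 2856, B 2427, Al 1817, Si 1577.
Overall IE_2 order: Si < Al < Cl < B < N.

N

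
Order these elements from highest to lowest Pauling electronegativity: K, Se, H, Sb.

Se > H > Sb > K

Smaller atoms with higher effective nuclear charge are more electronegative.
Neither a single period nor a single group — weigh both effects.
Sb > K: period and group pull opposite ways; the across-period shift dominates (2.05 vs 0.82).
H > Sb: period and group pull opposite ways; the down-group shift dominates (2.20 vs 2.05).
Se > H: period and group pull opposite ways; the across-period shift dominates (2.55 vs 2.20).
For reference (Pauling): H 2.20, K 0.82, Se 2.55, Sb 2.05.
So from highest to lowest: Se > H > Sb > K.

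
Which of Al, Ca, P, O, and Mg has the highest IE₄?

Al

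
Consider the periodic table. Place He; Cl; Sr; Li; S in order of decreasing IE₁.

He > Cl > S > Sr > Li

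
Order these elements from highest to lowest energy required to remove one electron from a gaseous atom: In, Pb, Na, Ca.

Pb, Ca, In, Na

IE₁ increases left→right with effective nuclear charge and decreases top→bottom as the valence shell moves farther out.
A diagonal step moves right (one effect) and down (the opposite effect) at once.
In > Na: the two effects oppose for this pair; the across-period effect wins (558 vs 496 kJ/mol).
Ca > In: the two effects oppose for this pair; the down-group effect wins (590 vs 558 kJ/mol).
Pb > Ca: the two effects oppose for this pair; the across-period effect wins (716 vs 590 kJ/mol).
Tabulated first ionization energy (kJ/mol): Na 496, Ca 590, In 558, Pb 716.
So from highest to lowest: Pb > Ca > In > Na.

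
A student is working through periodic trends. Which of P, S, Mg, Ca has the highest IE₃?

Mg

Consider each +2 ion: P²⁺ still has 3 valence electrons; S²⁺ still has 4 valence electrons; Mg²⁺ is the bare [Ne] core; Ca²⁺ is the bare [Ar] core.
Pulling an electron out of a noble-gas core costs far more than removing a remaining valence electron, so Ca and Mg sit at the high end of IE_3.
Valence configurations: P²⁺ [Ne]3s²3p¹, S²⁺ [Ne]3s²3p².
The numbers (kJ/mol): P 2914, S 3357, Mg 7733, Ca 4912.
Putting it together, IE_3: P < S < Ca < Mg.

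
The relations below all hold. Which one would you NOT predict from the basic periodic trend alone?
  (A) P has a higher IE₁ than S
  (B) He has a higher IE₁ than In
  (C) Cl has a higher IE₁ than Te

(A)

The general trend: IE₁ increases across a period and decreases down a group.
(A) P (period 3, group 15) vs S (period 3, group 16): the stated order contradicts the simple trend.
(B) He (period 1, group 18) vs In (period 5, group 13): the stated order agrees with the simple trend.
(C) Cl (period 3, group 17) vs Te (period 5, group 16): the stated order agrees with the simple trend.
The exception is (A): S (3p⁴) ionizes more easily than half-filled P (3p³) because the paired 3p electron in S is pushed out by e⁻–e⁻ repulsion.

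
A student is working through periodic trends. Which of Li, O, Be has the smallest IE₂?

IE_2 is the cost of taking one more electron from the +1 cation: Li⁺ is the bare [He] core; O⁺ still has 5 valence electrons; Be⁺ still has 1 valence electron.
Breaking into a closed-shell core is much more expensive than removing a leftover valence electron — Li has the largest IE_2 here.
Valence configurations: O⁺ [He]2s²2p³, Be⁺ [He]2s¹.
Approximate IE_2 values (kJ/mol): Li 7298, O 3388, Be 1757.
Hence IE_2: Be < O < Li.

Be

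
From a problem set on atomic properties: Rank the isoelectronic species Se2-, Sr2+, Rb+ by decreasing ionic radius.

All of these have 36 electrons, so size is governed by nuclear charge alone: the more protons, the stronger the pull on the same electron cloud, and the smaller the ion.
Nuclear charges: Sr2+ (Z=38), Rb+ (Z=37), Se2- (Z=34).
Largest to smallest: Se2- > Rb+ > Sr2+.

Se2- > Rb+ > Sr2+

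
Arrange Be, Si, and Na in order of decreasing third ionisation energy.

IE_3 is the cost of taking one more electron from the +2 cation: Be²⁺ is the bare [He] core; Si²⁺ still has 2 valence electrons; Na²⁺ is already 1 electron into the core.
Breaking into a closed-shell core is much more expensive than removing a leftover valence electron — Na and Be have the largest IE_3 here.
Approximate IE_3 values (kJ/mol): Be 14849, Si 3232, Na 6910.
Putting it together, IE_3: Si < Na < Be.

Be, Na, Si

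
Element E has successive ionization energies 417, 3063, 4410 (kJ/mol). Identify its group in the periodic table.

Group 1

Look for the largest jump between consecutive ionization energies: IE2/IE1 ≈ 7.3, far larger than any earlier ratio.
That jump marks the point where a core electron is being removed. So the atom has 1 valence electron.
A main-group element with 1 valence electron is in group 1.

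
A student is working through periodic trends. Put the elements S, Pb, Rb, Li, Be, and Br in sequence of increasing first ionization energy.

Rb, Li, Pb, Be, S, Br

Across a period the outer electron is held more tightly (higher IE₁); down a group it sits in a higher shell, more shielded, and comes off more easily.
Here both period and group differ, so the two effects have to be weighed against each other.
Li > Rb: they share group 1; the group trend gives Li the larger value.
Pb > Li: the two effects oppose for this pair; the across-period effect wins (716 vs 520 kJ/mol).
Be > Pb: the two effects oppose for this pair; the down-group effect wins (900 vs 716 kJ/mol).
S > Be: the two effects oppose for this pair; the across-period effect wins (1000 vs 900 kJ/mol).
Br > S: the two effects oppose for this pair; the across-period effect wins (1140 vs 1000 kJ/mol).
Approximate values (kJ/mol): Li 520, Be 900, S 1000, Br 1140, Rb 403, Pb 716.
So from lowest to highest: Rb < Li < Pb < Be < S < Br.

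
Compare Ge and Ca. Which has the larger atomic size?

Ca is in period 4, group 2; Ge is in period 4, group 14.
Moving right in a period, electrons are added to the same shell under a stronger nuclear pull, so atoms get smaller; moving down, a new shell is opened and atoms get larger.
All lie in period 4, so atomic radius increases right to left.
So Ca has the larger atomic size (Ca > Ge).

Ca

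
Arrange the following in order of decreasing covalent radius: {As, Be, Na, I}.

Be is in period 2, group 2; Na is in period 3, group 1; As is in period 4, group 15; I is in period 5, group 17.
Moving right in a period, electrons are added to the same shell under a stronger nuclear pull, so atoms get smaller; moving down, a new shell is opened and atoms get larger.
These span different periods and groups, so the two trends combine.
As > Be: the two effects oppose for this pair; the down-group effect wins (121 vs 102 pm).
I > As: period and group pull opposite ways; the down-group shift dominates (133 vs 121 pm).
Na > I: the two effects oppose for this pair; the across-period effect wins (155 vs 133 pm).
Approximate values (pm): Be 102, Na 155, As 121, I 133.
So from largest to smallest: Na > I > As > Be.

Na > I > As > Be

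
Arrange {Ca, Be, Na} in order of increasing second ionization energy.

Ca < Be < Na

After 1 electron has been removed, what remains? Ca⁺ still has 1 valence electron; Be⁺ still has 1 valence electron; Na⁺ is the bare [Ne] core.
Breaking into a closed-shell core is much more expensive than removing a leftover valence electron — Na has the largest IE_2 here.
Valence configurations: Ca⁺ [Ar]4s¹, Be⁺ [He]2s¹.
The numbers (kJ/mol): Ca 1145, Be 1757, Na 4562.
Hence IE_2: Ca < Be < Na.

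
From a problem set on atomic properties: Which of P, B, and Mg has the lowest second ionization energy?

The second ionization energy removes an electron from the +1 ion. For each element: P⁺ still has 4 valence electrons; B⁺ still has 2 valence electrons; Mg⁺ still has 1 valence electron.
All are still removing valence electrons, so compare the +1 ions as you would atoms: IE_2 generally rises across a period (higher Z_eff) and falls down a group (larger shell), subject to the usual subshell exceptions.
Valence configurations: P⁺ [Ne]3s²3p², B⁺ [He]2s², Mg⁺ [Ne]3s¹.
Tabulated IE_2 (kJ/mol): P 1907, B 2427, Mg 1451.
Hence IE_2: Mg < P < B.

Mg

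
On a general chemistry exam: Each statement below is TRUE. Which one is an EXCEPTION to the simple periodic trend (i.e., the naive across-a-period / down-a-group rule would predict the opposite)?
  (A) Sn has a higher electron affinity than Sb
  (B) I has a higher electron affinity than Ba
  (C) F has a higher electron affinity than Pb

The general trend: electron affinity increases across a period and decreases down a group.
(A) Sn (period 5, group 14) vs Sb (period 5, group 15): the stated order contradicts the simple trend.
(B) I (period 5, group 17) vs Ba (period 6, group 2): the stated order agrees with the simple trend.
(C) F (period 2, group 17) vs Pb (period 6, group 14): the stated order agrees with the simple trend.
The exception is (A): adding an electron to Sb's half-filled 5p³ is unfavourable, so Sn has the more exothermic EA.

(A)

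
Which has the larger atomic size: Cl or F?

F is in period 2, group 17; Cl is in period 3, group 17.
Atomic radius shrinks across a period as nuclear charge pulls the same shell inward, and grows down a group as new shells are added.
All are in group 17, so atomic radius increases down the group.
So Cl has the larger atomic size (Cl > F).

Cl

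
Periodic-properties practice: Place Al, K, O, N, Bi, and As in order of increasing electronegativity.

K < Al < Bi < As < N < O

N is in period 2, group 15; O is in period 2, group 16; Al is in period 3, group 13; K is in period 4, group 1; As is in period 4, group 15; Bi is in period 6, group 15.
EN rises left→right (higher Z_eff, smaller atoms) and falls top→bottom (larger, more shielded atoms).
These span different periods and groups, so the two trends combine.
Al > K: relative to K, both the across-period and down-group shifts push Al's electronegativity up.
Bi > Al: period and group pull opposite ways; the across-period shift dominates (2.02 vs 1.61).
As > Bi: they share group 15; the group trend gives As the larger value.
N > As: they share group 15; the group trend gives N the larger value.
O > N: both are in period 2; the period trend gives O the larger value.
For reference (Pauling): N 3.04, O 3.44, Al 1.61, K 0.82, As 2.18, Bi 2.02.
So from lowest to highest: K < Al < Bi < As < N < O.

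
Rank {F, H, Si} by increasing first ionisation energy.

IE₁ increases left→right with effective nuclear charge and decreases top→bottom as the valence shell moves farther out.
Neither a single period nor a single group — weigh both effects.
H > Si: period and group pull opposite ways; the down-group shift dominates (1312 vs 786 kJ/mol).
F > H: the two effects oppose for this pair; the across-period effect wins (1681 vs 1312 kJ/mol).
Tabulated first ionization energy (kJ/mol): H 1312, F 1681, Si 786.
So from lowest to highest: Si < H < F.

Si, H, F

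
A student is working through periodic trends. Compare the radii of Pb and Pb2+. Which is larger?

Pb

Forming Pb2+ removes 2 electrons from Pb. Fewer electrons for the same nuclear charge means less shielding and a higher Z_eff on the remaining electrons.
A cation is smaller than its parent atom: Pb2+ < Pb.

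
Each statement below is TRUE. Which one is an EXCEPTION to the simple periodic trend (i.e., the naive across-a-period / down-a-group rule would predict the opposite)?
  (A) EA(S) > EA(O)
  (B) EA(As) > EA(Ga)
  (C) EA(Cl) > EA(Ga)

The general trend: electron affinity increases across a period and decreases down a group.
(A) S (period 3, group 16) vs O (period 2, group 16): the stated order contradicts the simple trend.
(B) As (period 4, group 15) vs Ga (period 4, group 13): the stated order agrees with the simple trend.
(C) Cl (period 3, group 17) vs Ga (period 4, group 13): the stated order agrees with the simple trend.
The exception is (A): the compact 2p subshell of O repels the added electron more than S's larger 3p does.

(A)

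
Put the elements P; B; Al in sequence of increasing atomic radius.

B, P, Al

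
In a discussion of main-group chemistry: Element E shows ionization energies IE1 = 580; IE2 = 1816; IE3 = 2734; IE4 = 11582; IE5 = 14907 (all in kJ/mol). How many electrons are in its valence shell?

Look for the largest jump between consecutive ionization energies: IE4/IE3 ≈ 4.2, far larger than any earlier ratio.
That jump marks the point where a core electron is being removed. So the atom has 3 valence electrons.

3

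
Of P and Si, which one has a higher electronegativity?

Atoms toward the upper right of the periodic table pull bonding electrons most strongly.
All lie in period 3, so electronegativity increases left to right.
So P has the higher electronegativity (P > Si).

P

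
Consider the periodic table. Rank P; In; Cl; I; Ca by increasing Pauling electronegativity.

P is in period 3, group 15; Cl is in period 3, group 17; Ca is in period 4, group 2; In is in period 5, group 13; I is in period 5, group 17.
Atoms toward the upper right of the periodic table pull bonding electrons most strongly.
These span different periods and groups, so the two trends combine.
In > Ca: period and group pull opposite ways; the across-period shift dominates (1.78 vs 1.00).
P > In: both effects reinforce here, so P is clearly the higher of the two.
I > P: the two effects oppose for this pair; the across-period effect wins (2.66 vs 2.19).
Cl > I: Cl sits above I in group 17, so the down-group effect alone puts Cl higher.
Tabulated electronegativity (Pauling): P 2.19, Cl 3.16, Ca 1.00, In 1.78, I 2.66.
So from lowest to highest: Ca < In < P < I < Cl.

Ca < In < P < I < Cl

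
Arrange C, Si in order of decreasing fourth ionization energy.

After 3 electrons have been removed, what remains? C³⁺ still has 1 valence electron; Si³⁺ still has 1 valence electron.
All are still removing valence electrons, so compare the +3 ions as you would atoms: IE_4 generally rises across a period (higher Z_eff) and falls down a group (larger shell), subject to the usual subshell exceptions.
Valence configurations: C³⁺ [He]2s¹, Si³⁺ [Ne]3s¹.
Tabulated IE_4 (kJ/mol): C 6223, Si 4356.
Putting it together, IE_4: Si < C.

C, Si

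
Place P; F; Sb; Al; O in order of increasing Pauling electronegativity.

Al < Sb < P < O < F

O is in period 2, group 16; F is in period 2, group 17; Al is in period 3, group 13; P is in period 3, group 15; Sb is in period 5, group 15.
EN rises left→right (higher Z_eff, smaller atoms) and falls top→bottom (larger, more shielded atoms).
Here both period and group differ, so the two effects have to be weighed against each other.
Sb > Al: period and group pull opposite ways; the across-period shift dominates (2.05 vs 1.61).
P > Sb: they share group 15; the group trend gives P the larger value.
O > P: both effects reinforce here, so O is clearly the higher of the two.
F > O: F lies to the right of O in period 2, so the across-period effect alone puts F higher.
Approximate values (Pauling): O 3.44, F 3.98, Al 1.61, P 2.19, Sb 2.05.
So from lowest to highest: Al < Sb < P < O < F.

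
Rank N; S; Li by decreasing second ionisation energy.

Li > N > S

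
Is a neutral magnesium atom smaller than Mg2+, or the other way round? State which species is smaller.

Forming Mg2+ removes 2 electrons from Mg. Fewer electrons for the same nuclear charge means less shielding and a higher Z_eff on the remaining electrons, and for main-group metals the entire outer shell is lost.
A cation is smaller than its parent atom: Mg2+ < Mg.

Mg2+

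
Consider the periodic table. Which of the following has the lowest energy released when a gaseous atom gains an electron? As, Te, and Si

As

Si is in period 3, group 14; As is in period 4, group 15; Te is in period 5, group 16.
Electron affinity generally becomes more exothermic across a period toward the halogens and less exothermic down a group.
These sit on a diagonal, where the across-period and down-group effects partly cancel.
Si > As: period and group pull opposite ways; the down-group shift dominates (134 vs 78 kJ/mol).
Te > Si: period and group pull opposite ways; the across-period shift dominates (190 vs 134 kJ/mol).
Tabulated electron affinity (kJ/mol): Si 134, As 78, Te 190.
The lowest energy released when a gaseous atom gains an electron among these belongs to As.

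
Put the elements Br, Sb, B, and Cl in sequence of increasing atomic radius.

B < Cl < Br < Sb

Atomic radius shrinks across a period as nuclear charge pulls the same shell inward, and grows down a group as new shells are added.
Here both period and group differ, so the two effects have to be weighed against each other.
Cl > B: period and group pull opposite ways; the down-group shift dominates (99 vs 85 pm).
Br > Cl: Br sits below Cl in group 17, so the down-group effect alone puts Br larger.
Sb > Br: both effects reinforce here, so Sb is clearly the larger of the two.
For reference (pm): B 85, Cl 99, Br 114, Sb 140.
So from smallest to largest: B < Cl < Br < Sb.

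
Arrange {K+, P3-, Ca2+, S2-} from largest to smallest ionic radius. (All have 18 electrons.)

P3-, S2-, K+, Ca2+

All of these have 18 electrons, so size is governed by nuclear charge alone: the more protons, the stronger the pull on the same electron cloud, and the smaller the ion.
Nuclear charges: Ca2+ (Z=20), K+ (Z=19), S2- (Z=16), P3- (Z=15).
Largest to smallest: P3- > S2- > K+ > Ca2+.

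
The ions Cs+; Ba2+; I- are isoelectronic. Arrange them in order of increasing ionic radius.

Ba2+ < Cs+ < I-

All of these have 54 electrons, so size is governed by nuclear charge alone: the more protons, the stronger the pull on the same electron cloud, and the smaller the ion.
Nuclear charges: Ba2+ (Z=56), Cs+ (Z=55), I- (Z=53).
Smallest to largest: Ba2+ < Cs+ < I-.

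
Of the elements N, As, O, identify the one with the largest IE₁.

N

N is in period 2, group 15; O is in period 2, group 16; As is in period 4, group 15.
Across a period the outer electron is held more tightly (higher IE₁); down a group it sits in a higher shell, more shielded, and comes off more easily.
These span different periods and groups, so the two trends combine.
O > As: relative to As, both the across-period and down-group shifts push O's first ionization energy up.
N > O: this pair runs against the simple trend — see the exception note.
Note the exception: N has a higher first ionization energy than O, contrary to the simple trend — pairing an electron in O's 2p⁴ costs repulsion energy, so O ionizes more easily than half-filled N (2p³).
For reference (kJ/mol): N 1402, O 1314, As 947.
The largest IE₁ among these belongs to N.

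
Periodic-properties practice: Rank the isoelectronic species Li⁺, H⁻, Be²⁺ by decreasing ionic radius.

H⁻ > Li⁺ > Be²⁺

All of these have 2 electrons, so size is governed by nuclear charge alone: the more protons, the stronger the pull on the same electron cloud, and the smaller the ion.
Nuclear charges: Be²⁺ (Z=4), Li⁺ (Z=3), H⁻ (Z=1).
Largest to smallest: H⁻ > Li⁺ > Be²⁺.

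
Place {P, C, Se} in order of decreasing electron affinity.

Se > C > P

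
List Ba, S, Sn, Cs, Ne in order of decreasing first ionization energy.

Ne is in period 2, group 18; S is in period 3, group 16; Sn is in period 5, group 14; Cs is in period 6, group 1; Ba is in period 6, group 2.
IE₁ increases left→right with effective nuclear charge and decreases top→bottom as the valence shell moves farther out.
Here both period and group differ, so the two effects have to be weighed against each other.
Ba > Cs: Ba lies to the right of Cs in period 6, so the across-period effect alone puts Ba higher.
Sn > Ba: relative to Ba, both the across-period and down-group shifts push Sn's first ionization energy up.
S > Sn: both effects reinforce here, so S is clearly the higher of the two.
Ne > S: relative to S, both the across-period and down-group shifts push Ne's first ionization energy up.
For reference (kJ/mol): Ne 2081, S 1000, Sn 709, Cs 376, Ba 503.
So from highest to lowest: Ne > S > Sn > Ba > Cs.

Ne > S > Sn > Ba > Cs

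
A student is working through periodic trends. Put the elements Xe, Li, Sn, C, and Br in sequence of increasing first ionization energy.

Li is in period 2, group 1; C is in period 2, group 14; Br is in period 4, group 17; Sn is in period 5, group 14; Xe is in period 5, group 18.
IE₁ increases left→right with effective nuclear charge and decreases top→bottom as the valence shell moves farther out.
Here both period and group differ, so the two effects have to be weighed against each other.
Sn > Li: the two effects oppose for this pair; the across-period effect wins (709 vs 520 kJ/mol).
C > Sn: C sits above Sn in group 14, so the down-group effect alone puts C higher.
Br > C: period and group pull opposite ways; the across-period shift dominates (1140 vs 1086 kJ/mol).
Xe > Br: period and group pull opposite ways; the across-period shift dominates (1170 vs 1140 kJ/mol).
For reference (kJ/mol): Li 520, C 1086, Br 1140, Sn 709, Xe 1170.
So from lowest to highest: Li < Sn < C < Br < Xe.

Li < Sn < C < Br < Xe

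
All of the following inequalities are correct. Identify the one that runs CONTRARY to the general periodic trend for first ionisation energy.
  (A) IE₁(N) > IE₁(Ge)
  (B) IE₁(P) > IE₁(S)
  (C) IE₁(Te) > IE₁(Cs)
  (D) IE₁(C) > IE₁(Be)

(B)

The general trend: first ionisation energy increases across a period and decreases down a group.
(A) N (period 2, group 15) vs Ge (period 4, group 14): the stated order agrees with the simple trend.
(B) P (period 3, group 15) vs S (period 3, group 16): the stated order contradicts the simple trend.
(C) Te (period 5, group 16) vs Cs (period 6, group 1): the stated order agrees with the simple trend.
(D) C (period 2, group 14) vs Be (period 2, group 2): the stated order agrees with the simple trend.
The exception is (B): S (3p⁴) ionizes more easily than half-filled P (3p³) because the paired 3p electron in S is pushed out by e⁻–e⁻ repulsion.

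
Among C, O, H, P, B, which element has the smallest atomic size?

Radius decreases left→right (rising Z_eff, same n) and increases top→bottom (higher n).
Here both period and group differ, so the two effects have to be weighed against each other.
O > H: period and group pull opposite ways; the down-group shift dominates (63 vs 32 pm).
C > O: both are in period 2; the period trend gives C the larger value.
B > C: both are in period 2; the period trend gives B the larger value.
P > B: period and group pull opposite ways; the down-group shift dominates (111 vs 85 pm).
Tabulated atomic radius (pm): H 32, B 85, C 75, O 63, P 111.
The smallest atomic size among these belongs to H.

H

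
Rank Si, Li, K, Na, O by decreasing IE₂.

Li > Na > O > K > Si

After 1 electron has been removed, what remains? Si⁺ still has 3 valence electrons; Li⁺ is the bare [He] core; K⁺ is the bare [Ar] core; Na⁺ is the bare [Ne] core; O⁺ still has 5 valence electrons.
Usually core removal costs more than valence removal, but here the competition is close: a tightly held n=2 valence electron can cost more to remove than an n=3 core electron, so the actual values have to decide it.
Valence configurations: Si⁺ [Ne]3s²3p¹, O⁺ [He]2s²2p³.
Approximate IE_2 values (kJ/mol): Si 1577, Li 7298, K 3052, Na 4562, O 3388.
Putting it together, IE_2: Si < K < O < Na < Li.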